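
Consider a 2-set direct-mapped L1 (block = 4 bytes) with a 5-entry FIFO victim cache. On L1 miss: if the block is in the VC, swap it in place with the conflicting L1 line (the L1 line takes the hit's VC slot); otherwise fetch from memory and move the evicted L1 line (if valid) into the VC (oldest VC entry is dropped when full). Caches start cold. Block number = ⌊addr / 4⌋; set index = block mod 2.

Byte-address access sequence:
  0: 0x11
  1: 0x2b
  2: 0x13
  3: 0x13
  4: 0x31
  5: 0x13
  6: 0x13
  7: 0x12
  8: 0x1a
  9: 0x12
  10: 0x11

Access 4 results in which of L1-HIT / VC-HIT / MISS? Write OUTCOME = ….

OUTCOME = MISS

#0 0x11→b4/s0 MISS; vc=[]
#1 0x2b→b10/s0 MISS; vc=[4]
#2 0x13→b4/s0 VC-HIT; vc=[10]
#3 0x13→b4/s0 L1-HIT; vc=[10]
#4 0x31→b12/s0 MISS; vc=[10,4]
#5 0x13→b4/s0 VC-HIT; vc=[10,12]
#6 0x13→b4/s0 L1-HIT; vc=[10,12]
#7 0x12→b4/s0 L1-HIT; vc=[10,12]
#8 0x1a→b6/s0 MISS; vc=[10,12,4]
#9 0x12→b4/s0 VC-HIT; vc=[10,12,6]
#10 0x11→b4/s0 L1-HIT; vc=[10,12,6]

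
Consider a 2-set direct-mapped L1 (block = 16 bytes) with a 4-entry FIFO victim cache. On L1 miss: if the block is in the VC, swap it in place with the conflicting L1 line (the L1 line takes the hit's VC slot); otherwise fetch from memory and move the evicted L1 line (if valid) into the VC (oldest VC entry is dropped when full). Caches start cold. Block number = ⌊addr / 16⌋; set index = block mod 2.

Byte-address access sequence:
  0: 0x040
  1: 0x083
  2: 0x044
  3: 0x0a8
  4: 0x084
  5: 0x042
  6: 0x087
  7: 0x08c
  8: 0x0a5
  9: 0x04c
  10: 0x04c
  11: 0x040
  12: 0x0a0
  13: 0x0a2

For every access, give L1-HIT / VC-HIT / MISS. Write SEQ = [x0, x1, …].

SEQ = [MISS, MISS, VC-HIT, MISS, VC-HIT, VC-HIT, VC-HIT, L1-HIT, VC-HIT, VC-HIT, L1-HIT, L1-HIT, VC-HIT, L1-HIT]

  [0] addr=0x40 blk=4 s=0: MISS | VC []
  [1] addr=0x83 blk=8 s=0: MISS | VC [4]
  [2] addr=0x44 blk=4 s=0: VC-HIT | VC [8]
  [3] addr=0xa8 blk=10 s=0: MISS | VC [8, 4]
  [4] addr=0x84 blk=8 s=0: VC-HIT | VC [10, 4]
  [5] addr=0x42 blk=4 s=0: VC-HIT | VC [10, 8]
  [6] addr=0x87 blk=8 s=0: VC-HIT | VC [10, 4]
  [7] addr=0x8c blk=8 s=0: L1-HIT | VC [10, 4]
  [8] addr=0xa5 blk=10 s=0: VC-HIT | VC [8, 4]
  [9] addr=0x4c blk=4 s=0: VC-HIT | VC [8, 10]
  [10] addr=0x4c blk=4 s=0: L1-HIT | VC [8, 10]
  [11] addr=0x40 blk=4 s=0: L1-HIT | VC [8, 10]
  [12] addr=0xa0 blk=10 s=0: VC-HIT | VC [8, 4]
  [13] addr=0xa2 blk=10 s=0: L1-HIT | VC [8, 4]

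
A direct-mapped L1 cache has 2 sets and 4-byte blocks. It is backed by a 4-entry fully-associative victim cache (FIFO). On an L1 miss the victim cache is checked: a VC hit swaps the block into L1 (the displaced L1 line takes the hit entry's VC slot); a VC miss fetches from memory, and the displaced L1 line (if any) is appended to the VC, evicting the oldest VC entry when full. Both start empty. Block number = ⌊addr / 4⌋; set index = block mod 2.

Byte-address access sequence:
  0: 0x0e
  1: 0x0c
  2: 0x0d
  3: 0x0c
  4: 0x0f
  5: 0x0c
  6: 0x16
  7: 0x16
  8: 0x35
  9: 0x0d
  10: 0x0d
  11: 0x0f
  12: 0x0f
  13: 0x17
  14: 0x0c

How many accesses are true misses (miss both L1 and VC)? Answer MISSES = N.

  [0] addr=0xe blk=3 s=1: MISS | VC []
  [1] addr=0xc blk=3 s=1: L1-HIT | VC []
  [2] addr=0xd blk=3 s=1: L1-HIT | VC []
  [3] addr=0xc blk=3 s=1: L1-HIT | VC []
  [4] addr=0xf blk=3 s=1: L1-HIT | VC []
  [5] addr=0xc blk=3 s=1: L1-HIT | VC []
  [6] addr=0x16 blk=5 s=1: MISS | VC [3]
  [7] addr=0x16 blk=5 s=1: L1-HIT | VC [3]
  [8] addr=0x35 blk=13 s=1: MISS | VC [3, 5]
  [9] addr=0xd blk=3 s=1: VC-HIT | VC [13, 5]
  [10] addr=0xd blk=3 s=1: L1-HIT | VC [13, 5]
  [11] addr=0xf blk=3 s=1: L1-HIT | VC [13, 5]
  [12] addr=0xf blk=3 s=1: L1-HIT | VC [13, 5]
  [13] addr=0x17 blk=5 s=1: VC-HIT | VC [13, 3]
  [14] addr=0xc blk=3 s=1: VC-HIT | VC [13, 5]

MISSES = 3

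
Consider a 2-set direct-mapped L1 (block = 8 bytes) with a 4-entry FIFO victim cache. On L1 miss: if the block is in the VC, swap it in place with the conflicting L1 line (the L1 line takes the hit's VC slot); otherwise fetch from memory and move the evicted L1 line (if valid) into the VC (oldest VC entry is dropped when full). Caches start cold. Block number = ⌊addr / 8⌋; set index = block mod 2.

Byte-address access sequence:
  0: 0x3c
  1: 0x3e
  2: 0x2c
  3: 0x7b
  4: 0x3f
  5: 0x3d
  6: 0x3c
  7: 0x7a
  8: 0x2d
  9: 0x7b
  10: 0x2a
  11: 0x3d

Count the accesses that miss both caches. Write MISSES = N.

  [0] addr=0x3c blk=7 s=1: MISS | VC []
  [1] addr=0x3e blk=7 s=1: L1-HIT | VC []
  [2] addr=0x2c blk=5 s=1: MISS | VC [7]
  [3] addr=0x7b blk=15 s=1: MISS | VC [7, 5]
  [4] addr=0x3f blk=7 s=1: VC-HIT | VC [15, 5]
  [5] addr=0x3d blk=7 s=1: L1-HIT | VC [15, 5]
  [6] addr=0x3c blk=7 s=1: L1-HIT | VC [15, 5]
  [7] addr=0x7a blk=15 s=1: VC-HIT | VC [7, 5]
  [8] addr=0x2d blk=5 s=1: VC-HIT | VC [7, 15]
  [9] addr=0x7b blk=15 s=1: VC-HIT | VC [7, 5]
  [10] addr=0x2a blk=5 s=1: VC-HIT | VC [7, 15]
  [11] addr=0x3d blk=7 s=1: VC-HIT | VC [5, 15]

MISSES = 3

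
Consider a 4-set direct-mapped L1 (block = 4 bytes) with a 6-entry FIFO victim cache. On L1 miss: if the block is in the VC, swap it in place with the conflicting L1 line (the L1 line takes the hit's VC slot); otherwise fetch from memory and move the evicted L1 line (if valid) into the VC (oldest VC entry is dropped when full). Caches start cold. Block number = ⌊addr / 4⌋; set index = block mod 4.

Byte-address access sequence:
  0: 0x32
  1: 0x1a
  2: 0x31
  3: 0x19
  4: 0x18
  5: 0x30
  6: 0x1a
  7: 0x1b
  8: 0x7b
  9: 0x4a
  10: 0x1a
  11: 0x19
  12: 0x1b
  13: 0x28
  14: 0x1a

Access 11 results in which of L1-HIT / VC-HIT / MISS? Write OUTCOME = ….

0: 0x32 (blk 12, set 0) → MISS  vc=[]
1: 0x1a (blk 6, set 2) → MISS  vc=[]
2: 0x31 (blk 12, set 0) → L1-HIT  vc=[]
3: 0x19 (blk 6, set 2) → L1-HIT  vc=[]
4: 0x18 (blk 6, set 2) → L1-HIT  vc=[]
5: 0x30 (blk 12, set 0) → L1-HIT  vc=[]
6: 0x1a (blk 6, set 2) → L1-HIT  vc=[]
7: 0x1b (blk 6, set 2) → L1-HIT  vc=[]
8: 0x7b (blk 30, set 2) → MISS  vc=[6]
9: 0x4a (blk 18, set 2) → MISS  vc=[6, 30]
10: 0x1a (blk 6, set 2) → VC-HIT  vc=[18, 30]
11: 0x19 (blk 6, set 2) → L1-HIT  vc=[18, 30]
12: 0x1b (blk 6, set 2) → L1-HIT  vc=[18, 30]
13: 0x28 (blk 10, set 2) → MISS  vc=[18, 30, 6]
14: 0x1a (blk 6, set 2) → VC-HIT  vc=[18, 30, 10]

OUTCOME = L1-HIT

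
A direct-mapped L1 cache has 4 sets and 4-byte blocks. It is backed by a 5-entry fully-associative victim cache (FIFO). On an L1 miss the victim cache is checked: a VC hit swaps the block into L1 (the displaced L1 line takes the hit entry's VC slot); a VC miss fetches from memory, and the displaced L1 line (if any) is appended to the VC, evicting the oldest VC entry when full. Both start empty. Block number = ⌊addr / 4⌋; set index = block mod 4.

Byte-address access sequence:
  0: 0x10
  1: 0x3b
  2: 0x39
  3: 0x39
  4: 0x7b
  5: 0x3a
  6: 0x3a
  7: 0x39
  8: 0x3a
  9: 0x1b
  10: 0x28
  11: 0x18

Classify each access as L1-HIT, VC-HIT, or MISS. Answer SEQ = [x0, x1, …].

0: 0x10 (blk 4, set 0) → MISS  vc=[]
1: 0x3b (blk 14, set 2) → MISS  vc=[]
2: 0x39 (blk 14, set 2) → L1-HIT  vc=[]
3: 0x39 (blk 14, set 2) → L1-HIT  vc=[]
4: 0x7b (blk 30, set 2) → MISS  vc=[14]
5: 0x3a (blk 14, set 2) → VC-HIT  vc=[30]
6: 0x3a (blk 14, set 2) → L1-HIT  vc=[30]
7: 0x39 (blk 14, set 2) → L1-HIT  vc=[30]
8: 0x3a (blk 14, set 2) → L1-HIT  vc=[30]
9: 0x1b (blk 6, set 2) → MISS  vc=[30, 14]
10: 0x28 (blk 10, set 2) → MISS  vc=[30, 14, 6]
11: 0x18 (blk 6, set 2) → VC-HIT  vc=[30, 14, 10]

SEQ = [MISS, MISS, L1-HIT, L1-HIT, MISS, VC-HIT, L1-HIT, L1-HIT, L1-HIT, MISS, MISS, VC-HIT]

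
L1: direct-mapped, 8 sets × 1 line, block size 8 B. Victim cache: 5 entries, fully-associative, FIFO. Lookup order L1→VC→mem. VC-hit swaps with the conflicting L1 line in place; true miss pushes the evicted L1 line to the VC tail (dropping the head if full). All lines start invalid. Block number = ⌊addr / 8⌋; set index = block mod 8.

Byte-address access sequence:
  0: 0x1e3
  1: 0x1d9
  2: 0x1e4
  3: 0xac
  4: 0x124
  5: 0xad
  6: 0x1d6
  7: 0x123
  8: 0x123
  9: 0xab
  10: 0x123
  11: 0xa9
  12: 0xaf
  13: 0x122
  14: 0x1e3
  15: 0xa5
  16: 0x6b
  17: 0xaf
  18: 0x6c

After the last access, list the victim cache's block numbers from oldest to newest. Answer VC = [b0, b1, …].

VC = [36, 60, 21]

  [0] addr=0x1e3 blk=60 s=4: MISS | VC []
  [1] addr=0x1d9 blk=59 s=3: MISS | VC []
  [2] addr=0x1e4 blk=60 s=4: L1-HIT | VC []
  [3] addr=0xac blk=21 s=5: MISS | VC []
  [4] addr=0x124 blk=36 s=4: MISS | VC [60]
  [5] addr=0xad blk=21 s=5: L1-HIT | VC [60]
  [6] addr=0x1d6 blk=58 s=2: MISS | VC [60]
  [7] addr=0x123 blk=36 s=4: L1-HIT | VC [60]
  [8] addr=0x123 blk=36 s=4: L1-HIT | VC [60]
  [9] addr=0xab blk=21 s=5: L1-HIT | VC [60]
  [10] addr=0x123 blk=36 s=4: L1-HIT | VC [60]
  [11] addr=0xa9 blk=21 s=5: L1-HIT | VC [60]
  [12] addr=0xaf blk=21 s=5: L1-HIT | VC [60]
  [13] addr=0x122 blk=36 s=4: L1-HIT | VC [60]
  [14] addr=0x1e3 blk=60 s=4: VC-HIT | VC [36]
  [15] addr=0xa5 blk=20 s=4: MISS | VC [36, 60]
  [16] addr=0x6b blk=13 s=5: MISS | VC [36, 60, 21]
  [17] addr=0xaf blk=21 s=5: VC-HIT | VC [36, 60, 13]
  [18] addr=0x6c blk=13 s=5: VC-HIT | VC [36, 60, 21]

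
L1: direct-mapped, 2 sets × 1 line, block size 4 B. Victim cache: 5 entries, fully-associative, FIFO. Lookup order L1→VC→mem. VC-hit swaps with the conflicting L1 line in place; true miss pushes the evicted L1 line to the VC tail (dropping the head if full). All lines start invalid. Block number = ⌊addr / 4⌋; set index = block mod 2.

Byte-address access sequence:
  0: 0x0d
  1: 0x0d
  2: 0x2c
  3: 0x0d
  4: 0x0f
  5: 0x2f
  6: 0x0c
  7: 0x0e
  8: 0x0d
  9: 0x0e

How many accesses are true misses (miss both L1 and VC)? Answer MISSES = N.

0: 0xd (blk 3, set 1) → MISS  vc=[]
1: 0xd (blk 3, set 1) → L1-HIT  vc=[]
2: 0x2c (blk 11, set 1) → MISS  vc=[3]
3: 0xd (blk 3, set 1) → VC-HIT  vc=[11]
4: 0xf (blk 3, set 1) → L1-HIT  vc=[11]
5: 0x2f (blk 11, set 1) → VC-HIT  vc=[3]
6: 0xc (blk 3, set 1) → VC-HIT  vc=[11]
7: 0xe (blk 3, set 1) → L1-HIT  vc=[11]
8: 0xd (blk 3, set 1) → L1-HIT  vc=[11]
9: 0xe (blk 3, set 1) → L1-HIT  vc=[11]

MISSES = 2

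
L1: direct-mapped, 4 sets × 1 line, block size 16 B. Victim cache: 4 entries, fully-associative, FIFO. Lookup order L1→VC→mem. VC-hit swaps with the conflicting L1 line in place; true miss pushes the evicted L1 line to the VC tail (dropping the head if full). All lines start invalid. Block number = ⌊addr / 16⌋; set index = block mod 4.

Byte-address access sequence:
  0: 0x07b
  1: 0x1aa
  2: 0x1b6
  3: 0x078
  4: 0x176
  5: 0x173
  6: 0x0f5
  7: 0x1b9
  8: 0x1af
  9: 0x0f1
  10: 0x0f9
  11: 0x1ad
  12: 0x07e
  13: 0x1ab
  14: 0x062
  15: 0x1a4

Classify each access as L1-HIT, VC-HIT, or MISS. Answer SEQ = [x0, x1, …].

SEQ = [MISS, MISS, MISS, VC-HIT, MISS, L1-HIT, MISS, VC-HIT, L1-HIT, VC-HIT, L1-HIT, L1-HIT, VC-HIT, L1-HIT, MISS, VC-HIT]

0: 0x7b (blk 7, set 3) → MISS  vc=[]
1: 0x1aa (blk 26, set 2) → MISS  vc=[]
2: 0x1b6 (blk 27, set 3) → MISS  vc=[7]
3: 0x78 (blk 7, set 3) → VC-HIT  vc=[27]
4: 0x176 (blk 23, set 3) → MISS  vc=[27, 7]
5: 0x173 (blk 23, set 3) → L1-HIT  vc=[27, 7]
6: 0xf5 (blk 15, set 3) → MISS  vc=[27, 7, 23]
7: 0x1b9 (blk 27, set 3) → VC-HIT  vc=[15, 7, 23]
8: 0x1af (blk 26, set 2) → L1-HIT  vc=[15, 7, 23]
9: 0xf1 (blk 15, set 3) → VC-HIT  vc=[27, 7, 23]
10: 0xf9 (blk 15, set 3) → L1-HIT  vc=[27, 7, 23]
11: 0x1ad (blk 26, set 2) → L1-HIT  vc=[27, 7, 23]
12: 0x7e (blk 7, set 3) → VC-HIT  vc=[27, 15, 23]
13: 0x1ab (blk 26, set 2) → L1-HIT  vc=[27, 15, 23]
14: 0x62 (blk 6, set 2) → MISS  vc=[27, 15, 23, 26]
15: 0x1a4 (blk 26, set 2) → VC-HIT  vc=[27, 15, 23, 6]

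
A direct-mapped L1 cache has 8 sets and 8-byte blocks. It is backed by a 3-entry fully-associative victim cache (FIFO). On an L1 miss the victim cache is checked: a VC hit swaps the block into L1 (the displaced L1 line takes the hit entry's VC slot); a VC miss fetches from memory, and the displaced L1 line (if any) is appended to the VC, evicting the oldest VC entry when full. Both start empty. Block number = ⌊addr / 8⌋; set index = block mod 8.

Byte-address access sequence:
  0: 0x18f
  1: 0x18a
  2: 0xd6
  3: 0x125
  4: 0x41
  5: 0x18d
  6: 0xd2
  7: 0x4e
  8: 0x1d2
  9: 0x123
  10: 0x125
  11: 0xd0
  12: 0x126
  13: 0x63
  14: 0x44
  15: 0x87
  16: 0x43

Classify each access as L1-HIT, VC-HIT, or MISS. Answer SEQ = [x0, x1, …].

SEQ = [MISS, L1-HIT, MISS, MISS, MISS, L1-HIT, L1-HIT, MISS, MISS, L1-HIT, L1-HIT, VC-HIT, L1-HIT, MISS, L1-HIT, MISS, VC-HIT]

  [0] addr=0x18f blk=49 s=1: MISS | VC []
  [1] addr=0x18a blk=49 s=1: L1-HIT | VC []
  [2] addr=0xd6 blk=26 s=2: MISS | VC []
  [3] addr=0x125 blk=36 s=4: MISS | VC []
  [4] addr=0x41 blk=8 s=0: MISS | VC []
  [5] addr=0x18d blk=49 s=1: L1-HIT | VC []
  [6] addr=0xd2 blk=26 s=2: L1-HIT | VC []
  [7] addr=0x4e blk=9 s=1: MISS | VC [49]
  [8] addr=0x1d2 blk=58 s=2: MISS | VC [49, 26]
  [9] addr=0x123 blk=36 s=4: L1-HIT | VC [49, 26]
  [10] addr=0x125 blk=36 s=4: L1-HIT | VC [49, 26]
  [11] addr=0xd0 blk=26 s=2: VC-HIT | VC [49, 58]
  [12] addr=0x126 blk=36 s=4: L1-HIT | VC [49, 58]
  [13] addr=0x63 blk=12 s=4: MISS | VC [49, 58, 36]
  [14] addr=0x44 blk=8 s=0: L1-HIT | VC [49, 58, 36]
  [15] addr=0x87 blk=16 s=0: MISS | VC [58, 36, 8]
  [16] addr=0x43 blk=8 s=0: VC-HIT | VC [58, 36, 16]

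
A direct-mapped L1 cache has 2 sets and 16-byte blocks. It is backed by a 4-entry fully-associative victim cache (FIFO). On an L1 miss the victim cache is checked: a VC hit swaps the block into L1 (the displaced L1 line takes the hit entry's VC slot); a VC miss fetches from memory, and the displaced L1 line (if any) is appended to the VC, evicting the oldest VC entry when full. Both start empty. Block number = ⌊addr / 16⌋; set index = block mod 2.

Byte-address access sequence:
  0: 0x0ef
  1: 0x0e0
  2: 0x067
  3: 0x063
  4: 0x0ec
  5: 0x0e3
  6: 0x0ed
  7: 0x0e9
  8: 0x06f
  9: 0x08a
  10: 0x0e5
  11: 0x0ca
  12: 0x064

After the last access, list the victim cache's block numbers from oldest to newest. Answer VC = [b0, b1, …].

VC = [8, 12, 14]

  [0] addr=0xef blk=14 s=0: MISS | VC []
  [1] addr=0xe0 blk=14 s=0: L1-HIT | VC []
  [2] addr=0x67 blk=6 s=0: MISS | VC [14]
  [3] addr=0x63 blk=6 s=0: L1-HIT | VC [14]
  [4] addr=0xec blk=14 s=0: VC-HIT | VC [6]
  [5] addr=0xe3 blk=14 s=0: L1-HIT | VC [6]
  [6] addr=0xed blk=14 s=0: L1-HIT | VC [6]
  [7] addr=0xe9 blk=14 s=0: L1-HIT | VC [6]
  [8] addr=0x6f blk=6 s=0: VC-HIT | VC [14]
  [9] addr=0x8a blk=8 s=0: MISS | VC [14, 6]
  [10] addr=0xe5 blk=14 s=0: VC-HIT | VC [8, 6]
  [11] addr=0xca blk=12 s=0: MISS | VC [8, 6, 14]
  [12] addr=0x64 blk=6 s=0: VC-HIT | VC [8, 12, 14]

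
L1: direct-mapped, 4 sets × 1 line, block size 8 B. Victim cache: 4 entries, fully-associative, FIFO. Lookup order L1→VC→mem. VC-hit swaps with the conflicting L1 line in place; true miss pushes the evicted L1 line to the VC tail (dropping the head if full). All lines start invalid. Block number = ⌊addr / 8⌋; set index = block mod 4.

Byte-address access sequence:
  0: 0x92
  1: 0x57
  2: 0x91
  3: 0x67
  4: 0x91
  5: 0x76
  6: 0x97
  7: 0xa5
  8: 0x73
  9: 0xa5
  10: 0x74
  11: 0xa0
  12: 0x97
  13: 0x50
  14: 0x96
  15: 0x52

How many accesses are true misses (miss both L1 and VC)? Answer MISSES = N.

MISSES = 5

#0 0x92→b18/s2 MISS; vc=[]
#1 0x57→b10/s2 MISS; vc=[18]
#2 0x91→b18/s2 VC-HIT; vc=[10]
#3 0x67→b12/s0 MISS; vc=[10]
#4 0x91→b18/s2 L1-HIT; vc=[10]
#5 0x76→b14/s2 MISS; vc=[10,18]
#6 0x97→b18/s2 VC-HIT; vc=[10,14]
#7 0xa5→b20/s0 MISS; vc=[10,14,12]
#8 0x73→b14/s2 VC-HIT; vc=[10,18,12]
#9 0xa5→b20/s0 L1-HIT; vc=[10,18,12]
#10 0x74→b14/s2 L1-HIT; vc=[10,18,12]
#11 0xa0→b20/s0 L1-HIT; vc=[10,18,12]
#12 0x97→b18/s2 VC-HIT; vc=[10,14,12]
#13 0x50→b10/s2 VC-HIT; vc=[18,14,12]
#14 0x96→b18/s2 VC-HIT; vc=[10,14,12]
#15 0x52→b10/s2 VC-HIT; vc=[18,14,12]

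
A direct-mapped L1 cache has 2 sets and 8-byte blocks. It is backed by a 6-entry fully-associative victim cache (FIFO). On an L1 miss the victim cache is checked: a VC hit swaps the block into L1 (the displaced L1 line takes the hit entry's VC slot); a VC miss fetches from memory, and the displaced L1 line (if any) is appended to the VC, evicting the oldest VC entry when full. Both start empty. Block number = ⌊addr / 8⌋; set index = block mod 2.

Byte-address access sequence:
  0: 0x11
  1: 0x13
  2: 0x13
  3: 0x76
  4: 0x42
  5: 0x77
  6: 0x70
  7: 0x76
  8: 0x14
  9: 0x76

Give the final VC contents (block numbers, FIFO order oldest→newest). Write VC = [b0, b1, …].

VC = [2, 8]

  [0] addr=0x11 blk=2 s=0: MISS | VC []
  [1] addr=0x13 blk=2 s=0: L1-HIT | VC []
  [2] addr=0x13 blk=2 s=0: L1-HIT | VC []
  [3] addr=0x76 blk=14 s=0: MISS | VC [2]
  [4] addr=0x42 blk=8 s=0: MISS | VC [2, 14]
  [5] addr=0x77 blk=14 s=0: VC-HIT | VC [2, 8]
  [6] addr=0x70 blk=14 s=0: L1-HIT | VC [2, 8]
  [7] addr=0x76 blk=14 s=0: L1-HIT | VC [2, 8]
  [8] addr=0x14 blk=2 s=0: VC-HIT | VC [14, 8]
  [9] addr=0x76 blk=14 s=0: VC-HIT | VC [2, 8]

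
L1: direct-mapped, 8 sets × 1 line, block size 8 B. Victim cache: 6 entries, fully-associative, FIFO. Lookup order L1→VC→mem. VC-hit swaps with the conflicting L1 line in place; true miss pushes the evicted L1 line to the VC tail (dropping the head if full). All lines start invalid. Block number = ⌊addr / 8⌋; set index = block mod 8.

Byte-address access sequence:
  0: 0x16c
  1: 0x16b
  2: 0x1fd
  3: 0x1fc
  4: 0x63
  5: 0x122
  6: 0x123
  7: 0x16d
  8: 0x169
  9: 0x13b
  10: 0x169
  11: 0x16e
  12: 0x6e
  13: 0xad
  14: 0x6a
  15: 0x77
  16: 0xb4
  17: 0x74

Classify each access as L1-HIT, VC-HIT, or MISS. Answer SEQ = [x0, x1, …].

#0 0x16c→b45/s5 MISS; vc=[]
#1 0x16b→b45/s5 L1-HIT; vc=[]
#2 0x1fd→b63/s7 MISS; vc=[]
#3 0x1fc→b63/s7 L1-HIT; vc=[]
#4 0x63→b12/s4 MISS; vc=[]
#5 0x122→b36/s4 MISS; vc=[12]
#6 0x123→b36/s4 L1-HIT; vc=[12]
#7 0x16d→b45/s5 L1-HIT; vc=[12]
#8 0x169→b45/s5 L1-HIT; vc=[12]
#9 0x13b→b39/s7 MISS; vc=[12,63]
#10 0x169→b45/s5 L1-HIT; vc=[12,63]
#11 0x16e→b45/s5 L1-HIT; vc=[12,63]
#12 0x6e→b13/s5 MISS; vc=[12,63,45]
#13 0xad→b21/s5 MISS; vc=[12,63,45,13]
#14 0x6a→b13/s5 VC-HIT; vc=[12,63,45,21]
#15 0x77→b14/s6 MISS; vc=[12,63,45,21]
#16 0xb4→b22/s6 MISS; vc=[12,63,45,21,14]
#17 0x74→b14/s6 VC-HIT; vc=[12,63,45,21,22]

SEQ = [MISS, L1-HIT, MISS, L1-HIT, MISS, MISS, L1-HIT, L1-HIT, L1-HIT, MISS, L1-HIT, L1-HIT, MISS, MISS, VC-HIT, MISS, MISS, VC-HIT]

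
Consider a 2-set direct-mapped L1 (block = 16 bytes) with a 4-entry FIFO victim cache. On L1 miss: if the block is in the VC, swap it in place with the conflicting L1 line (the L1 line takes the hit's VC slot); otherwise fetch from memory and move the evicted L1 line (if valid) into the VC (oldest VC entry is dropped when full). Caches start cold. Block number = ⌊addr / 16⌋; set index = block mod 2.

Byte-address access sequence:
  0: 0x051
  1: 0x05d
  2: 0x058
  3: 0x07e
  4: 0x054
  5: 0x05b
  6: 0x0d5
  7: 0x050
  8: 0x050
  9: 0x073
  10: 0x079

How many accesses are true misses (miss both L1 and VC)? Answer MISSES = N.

MISSES = 3

0: 0x51 (blk 5, set 1) → MISS  vc=[]
1: 0x5d (blk 5, set 1) → L1-HIT  vc=[]
2: 0x58 (blk 5, set 1) → L1-HIT  vc=[]
3: 0x7e (blk 7, set 1) → MISS  vc=[5]
4: 0x54 (blk 5, set 1) → VC-HIT  vc=[7]
5: 0x5b (blk 5, set 1) → L1-HIT  vc=[7]
6: 0xd5 (blk 13, set 1) → MISS  vc=[7, 5]
7: 0x50 (blk 5, set 1) → VC-HIT  vc=[7, 13]
8: 0x50 (blk 5, set 1) → L1-HIT  vc=[7, 13]
9: 0x73 (blk 7, set 1) → VC-HIT  vc=[5, 13]
10: 0x79 (blk 7, set 1) → L1-HIT  vc=[5, 13]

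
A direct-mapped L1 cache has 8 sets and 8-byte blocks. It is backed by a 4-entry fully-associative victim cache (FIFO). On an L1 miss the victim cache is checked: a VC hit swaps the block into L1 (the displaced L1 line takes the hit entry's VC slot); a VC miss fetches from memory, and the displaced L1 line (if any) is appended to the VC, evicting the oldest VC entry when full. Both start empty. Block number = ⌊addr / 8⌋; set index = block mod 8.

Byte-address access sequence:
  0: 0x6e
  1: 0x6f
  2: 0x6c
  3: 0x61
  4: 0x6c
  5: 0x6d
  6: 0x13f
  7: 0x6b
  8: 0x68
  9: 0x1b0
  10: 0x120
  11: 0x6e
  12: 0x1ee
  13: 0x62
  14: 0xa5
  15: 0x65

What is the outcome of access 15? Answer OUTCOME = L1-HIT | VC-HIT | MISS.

OUTCOME = VC-HIT

#0 0x6e→b13/s5 MISS; vc=[]
#1 0x6f→b13/s5 L1-HIT; vc=[]
#2 0x6c→b13/s5 L1-HIT; vc=[]
#3 0x61→b12/s4 MISS; vc=[]
#4 0x6c→b13/s5 L1-HIT; vc=[]
#5 0x6d→b13/s5 L1-HIT; vc=[]
#6 0x13f→b39/s7 MISS; vc=[]
#7 0x6b→b13/s5 L1-HIT; vc=[]
#8 0x68→b13/s5 L1-HIT; vc=[]
#9 0x1b0→b54/s6 MISS; vc=[]
#10 0x120→b36/s4 MISS; vc=[12]
#11 0x6e→b13/s5 L1-HIT; vc=[12]
#12 0x1ee→b61/s5 MISS; vc=[12,13]
#13 0x62→b12/s4 VC-HIT; vc=[36,13]
#14 0xa5→b20/s4 MISS; vc=[36,13,12]
#15 0x65→b12/s4 VC-HIT; vc=[36,13,20]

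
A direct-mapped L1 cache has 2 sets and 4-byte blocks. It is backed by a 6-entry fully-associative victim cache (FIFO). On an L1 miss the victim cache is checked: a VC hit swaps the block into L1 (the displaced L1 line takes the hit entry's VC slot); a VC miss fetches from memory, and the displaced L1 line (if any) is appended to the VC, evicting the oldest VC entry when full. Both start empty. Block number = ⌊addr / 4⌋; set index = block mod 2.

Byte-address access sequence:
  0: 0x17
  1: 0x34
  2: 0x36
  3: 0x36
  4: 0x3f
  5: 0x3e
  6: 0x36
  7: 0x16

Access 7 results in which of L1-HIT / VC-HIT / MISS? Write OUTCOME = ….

  [0] addr=0x17 blk=5 s=1: MISS | VC []
  [1] addr=0x34 blk=13 s=1: MISS | VC [5]
  [2] addr=0x36 blk=13 s=1: L1-HIT | VC [5]
  [3] addr=0x36 blk=13 s=1: L1-HIT | VC [5]
  [4] addr=0x3f blk=15 s=1: MISS | VC [5, 13]
  [5] addr=0x3e blk=15 s=1: L1-HIT | VC [5, 13]
  [6] addr=0x36 blk=13 s=1: VC-HIT | VC [5, 15]
  [7] addr=0x16 blk=5 s=1: VC-HIT | VC [13, 15]

OUTCOME = VC-HIT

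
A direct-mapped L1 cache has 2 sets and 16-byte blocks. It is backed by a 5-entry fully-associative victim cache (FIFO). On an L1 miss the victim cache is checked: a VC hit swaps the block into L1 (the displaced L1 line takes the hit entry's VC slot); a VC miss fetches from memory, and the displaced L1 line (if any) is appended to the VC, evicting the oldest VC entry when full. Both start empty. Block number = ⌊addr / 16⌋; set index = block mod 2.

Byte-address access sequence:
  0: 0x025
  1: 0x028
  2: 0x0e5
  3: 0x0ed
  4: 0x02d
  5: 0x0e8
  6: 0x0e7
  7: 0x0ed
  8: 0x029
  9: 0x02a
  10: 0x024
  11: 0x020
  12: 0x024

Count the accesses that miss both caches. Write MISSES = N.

MISSES = 2

#0 0x25→b2/s0 MISS; vc=[]
#1 0x28→b2/s0 L1-HIT; vc=[]
#2 0xe5→b14/s0 MISS; vc=[2]
#3 0xed→b14/s0 L1-HIT; vc=[2]
#4 0x2d→b2/s0 VC-HIT; vc=[14]
#5 0xe8→b14/s0 VC-HIT; vc=[2]
#6 0xe7→b14/s0 L1-HIT; vc=[2]
#7 0xed→b14/s0 L1-HIT; vc=[2]
#8 0x29→b2/s0 VC-HIT; vc=[14]
#9 0x2a→b2/s0 L1-HIT; vc=[14]
#10 0x24→b2/s0 L1-HIT; vc=[14]
#11 0x20→b2/s0 L1-HIT; vc=[14]
#12 0x24→b2/s0 L1-HIT; vc=[14]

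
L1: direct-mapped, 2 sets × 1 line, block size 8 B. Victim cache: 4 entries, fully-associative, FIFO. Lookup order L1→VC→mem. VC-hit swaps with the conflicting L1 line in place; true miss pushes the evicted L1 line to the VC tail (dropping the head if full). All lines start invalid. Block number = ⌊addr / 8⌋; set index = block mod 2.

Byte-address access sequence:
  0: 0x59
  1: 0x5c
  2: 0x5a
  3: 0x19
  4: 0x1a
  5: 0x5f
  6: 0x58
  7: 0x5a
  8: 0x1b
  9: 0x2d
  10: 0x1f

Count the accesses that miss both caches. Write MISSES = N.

MISSES = 3

  [0] addr=0x59 blk=11 s=1: MISS | VC []
  [1] addr=0x5c blk=11 s=1: L1-HIT | VC []
  [2] addr=0x5a blk=11 s=1: L1-HIT | VC []
  [3] addr=0x19 blk=3 s=1: MISS | VC [11]
  [4] addr=0x1a blk=3 s=1: L1-HIT | VC [11]
  [5] addr=0x5f blk=11 s=1: VC-HIT | VC [3]
  [6] addr=0x58 blk=11 s=1: L1-HIT | VC [3]
  [7] addr=0x5a blk=11 s=1: L1-HIT | VC [3]
  [8] addr=0x1b blk=3 s=1: VC-HIT | VC [11]
  [9] addr=0x2d blk=5 s=1: MISS | VC [11, 3]
  [10] addr=0x1f blk=3 s=1: VC-HIT | VC [11, 5]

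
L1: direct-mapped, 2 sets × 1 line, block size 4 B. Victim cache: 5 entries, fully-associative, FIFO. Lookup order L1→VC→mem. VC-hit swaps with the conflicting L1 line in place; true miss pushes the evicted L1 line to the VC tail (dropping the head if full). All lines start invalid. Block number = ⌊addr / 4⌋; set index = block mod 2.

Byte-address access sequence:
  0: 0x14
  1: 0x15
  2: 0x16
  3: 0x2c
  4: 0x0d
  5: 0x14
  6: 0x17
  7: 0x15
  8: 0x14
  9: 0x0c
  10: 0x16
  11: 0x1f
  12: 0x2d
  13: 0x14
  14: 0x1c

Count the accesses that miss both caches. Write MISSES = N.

MISSES = 4

  [0] addr=0x14 blk=5 s=1: MISS | VC []
  [1] addr=0x15 blk=5 s=1: L1-HIT | VC []
  [2] addr=0x16 blk=5 s=1: L1-HIT | VC []
  [3] addr=0x2c blk=11 s=1: MISS | VC [5]
  [4] addr=0xd blk=3 s=1: MISS | VC [5, 11]
  [5] addr=0x14 blk=5 s=1: VC-HIT | VC [3, 11]
  [6] addr=0x17 blk=5 s=1: L1-HIT | VC [3, 11]
  [7] addr=0x15 blk=5 s=1: L1-HIT | VC [3, 11]
  [8] addr=0x14 blk=5 s=1: L1-HIT | VC [3, 11]
  [9] addr=0xc blk=3 s=1: VC-HIT | VC [5, 11]
  [10] addr=0x16 blk=5 s=1: VC-HIT | VC [3, 11]
  [11] addr=0x1f blk=7 s=1: MISS | VC [3, 11, 5]
  [12] addr=0x2d blk=11 s=1: VC-HIT | VC [3, 7, 5]
  [13] addr=0x14 blk=5 s=1: VC-HIT | VC [3, 7, 11]
  [14] addr=0x1c blk=7 s=1: VC-HIT | VC [3, 5, 11]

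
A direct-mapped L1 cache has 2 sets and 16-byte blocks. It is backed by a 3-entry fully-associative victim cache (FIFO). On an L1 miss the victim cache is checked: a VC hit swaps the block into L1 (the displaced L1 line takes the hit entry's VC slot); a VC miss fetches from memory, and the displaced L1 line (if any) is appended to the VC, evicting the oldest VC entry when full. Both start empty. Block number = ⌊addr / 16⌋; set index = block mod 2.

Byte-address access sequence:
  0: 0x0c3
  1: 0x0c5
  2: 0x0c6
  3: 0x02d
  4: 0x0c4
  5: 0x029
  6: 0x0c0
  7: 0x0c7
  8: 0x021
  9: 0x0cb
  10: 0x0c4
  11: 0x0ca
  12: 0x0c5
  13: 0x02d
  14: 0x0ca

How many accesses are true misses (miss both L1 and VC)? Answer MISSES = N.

0: 0xc3 (blk 12, set 0) → MISS  vc=[]
1: 0xc5 (blk 12, set 0) → L1-HIT  vc=[]
2: 0xc6 (blk 12, set 0) → L1-HIT  vc=[]
3: 0x2d (blk 2, set 0) → MISS  vc=[12]
4: 0xc4 (blk 12, set 0) → VC-HIT  vc=[2]
5: 0x29 (blk 2, set 0) → VC-HIT  vc=[12]
6: 0xc0 (blk 12, set 0) → VC-HIT  vc=[2]
7: 0xc7 (blk 12, set 0) → L1-HIT  vc=[2]
8: 0x21 (blk 2, set 0) → VC-HIT  vc=[12]
9: 0xcb (blk 12, set 0) → VC-HIT  vc=[2]
10: 0xc4 (blk 12, set 0) → L1-HIT  vc=[2]
11: 0xca (blk 12, set 0) → L1-HIT  vc=[2]
12: 0xc5 (blk 12, set 0) → L1-HIT  vc=[2]
13: 0x2d (blk 2, set 0) → VC-HIT  vc=[12]
14: 0xca (blk 12, set 0) → VC-HIT  vc=[2]

MISSES = 2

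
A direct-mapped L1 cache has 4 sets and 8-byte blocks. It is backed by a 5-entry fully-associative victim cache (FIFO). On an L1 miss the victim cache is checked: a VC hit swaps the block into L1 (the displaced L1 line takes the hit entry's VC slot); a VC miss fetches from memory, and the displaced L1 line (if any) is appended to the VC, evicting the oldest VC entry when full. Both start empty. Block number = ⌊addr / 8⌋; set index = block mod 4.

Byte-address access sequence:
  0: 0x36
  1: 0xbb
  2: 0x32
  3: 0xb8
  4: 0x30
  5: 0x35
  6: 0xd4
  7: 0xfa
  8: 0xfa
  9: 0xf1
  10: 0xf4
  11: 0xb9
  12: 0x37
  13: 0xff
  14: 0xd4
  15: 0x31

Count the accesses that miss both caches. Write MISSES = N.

MISSES = 5

  [0] addr=0x36 blk=6 s=2: MISS | VC []
  [1] addr=0xbb blk=23 s=3: MISS | VC []
  [2] addr=0x32 blk=6 s=2: L1-HIT | VC []
  [3] addr=0xb8 blk=23 s=3: L1-HIT | VC []
  [4] addr=0x30 blk=6 s=2: L1-HIT | VC []
  [5] addr=0x35 blk=6 s=2: L1-HIT | VC []
  [6] addr=0xd4 blk=26 s=2: MISS | VC [6]
  [7] addr=0xfa blk=31 s=3: MISS | VC [6, 23]
  [8] addr=0xfa blk=31 s=3: L1-HIT | VC [6, 23]
  [9] addr=0xf1 blk=30 s=2: MISS | VC [6, 23, 26]
  [10] addr=0xf4 blk=30 s=2: L1-HIT | VC [6, 23, 26]
  [11] addr=0xb9 blk=23 s=3: VC-HIT | VC [6, 31, 26]
  [12] addr=0x37 blk=6 s=2: VC-HIT | VC [30, 31, 26]
  [13] addr=0xff blk=31 s=3: VC-HIT | VC [30, 23, 26]
  [14] addr=0xd4 blk=26 s=2: VC-HIT | VC [30, 23, 6]
  [15] addr=0x31 blk=6 s=2: VC-HIT | VC [30, 23, 26]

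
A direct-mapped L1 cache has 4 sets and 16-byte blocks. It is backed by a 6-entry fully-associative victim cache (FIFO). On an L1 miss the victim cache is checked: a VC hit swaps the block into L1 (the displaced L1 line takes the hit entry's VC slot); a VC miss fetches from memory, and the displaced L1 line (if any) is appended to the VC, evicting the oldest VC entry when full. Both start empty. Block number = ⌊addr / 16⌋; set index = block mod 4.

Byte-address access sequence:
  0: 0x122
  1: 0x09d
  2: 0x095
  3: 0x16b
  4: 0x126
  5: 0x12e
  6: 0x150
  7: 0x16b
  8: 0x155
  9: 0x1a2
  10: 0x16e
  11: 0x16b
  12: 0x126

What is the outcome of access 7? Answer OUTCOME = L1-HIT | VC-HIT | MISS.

OUTCOME = VC-HIT

  [0] addr=0x122 blk=18 s=2: MISS | VC []
  [1] addr=0x9d blk=9 s=1: MISS | VC []
  [2] addr=0x95 blk=9 s=1: L1-HIT | VC []
  [3] addr=0x16b blk=22 s=2: MISS | VC [18]
  [4] addr=0x126 blk=18 s=2: VC-HIT | VC [22]
  [5] addr=0x12e blk=18 s=2: L1-HIT | VC [22]
  [6] addr=0x150 blk=21 s=1: MISS | VC [22, 9]
  [7] addr=0x16b blk=22 s=2: VC-HIT | VC [18, 9]
  [8] addr=0x155 blk=21 s=1: L1-HIT | VC [18, 9]
  [9] addr=0x1a2 blk=26 s=2: MISS | VC [18, 9, 22]
  [10] addr=0x16e blk=22 s=2: VC-HIT | VC [18, 9, 26]
  [11] addr=0x16b blk=22 s=2: L1-HIT | VC [18, 9, 26]
  [12] addr=0x126 blk=18 s=2: VC-HIT | VC [22, 9, 26]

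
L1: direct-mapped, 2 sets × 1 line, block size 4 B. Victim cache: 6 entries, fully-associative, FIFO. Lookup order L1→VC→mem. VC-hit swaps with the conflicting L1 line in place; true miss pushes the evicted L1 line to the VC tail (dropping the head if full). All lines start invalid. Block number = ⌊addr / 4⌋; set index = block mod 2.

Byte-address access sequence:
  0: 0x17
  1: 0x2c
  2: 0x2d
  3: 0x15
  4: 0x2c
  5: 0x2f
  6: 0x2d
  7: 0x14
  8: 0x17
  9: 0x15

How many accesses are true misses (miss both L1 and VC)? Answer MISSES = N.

  [0] addr=0x17 blk=5 s=1: MISS | VC []
  [1] addr=0x2c blk=11 s=1: MISS | VC [5]
  [2] addr=0x2d blk=11 s=1: L1-HIT | VC [5]
  [3] addr=0x15 blk=5 s=1: VC-HIT | VC [11]
  [4] addr=0x2c blk=11 s=1: VC-HIT | VC [5]
  [5] addr=0x2f blk=11 s=1: L1-HIT | VC [5]
  [6] addr=0x2d blk=11 s=1: L1-HIT | VC [5]
  [7] addr=0x14 blk=5 s=1: VC-HIT | VC [11]
  [8] addr=0x17 blk=5 s=1: L1-HIT | VC [11]
  [9] addr=0x15 blk=5 s=1: L1-HIT | VC [11]

MISSES = 2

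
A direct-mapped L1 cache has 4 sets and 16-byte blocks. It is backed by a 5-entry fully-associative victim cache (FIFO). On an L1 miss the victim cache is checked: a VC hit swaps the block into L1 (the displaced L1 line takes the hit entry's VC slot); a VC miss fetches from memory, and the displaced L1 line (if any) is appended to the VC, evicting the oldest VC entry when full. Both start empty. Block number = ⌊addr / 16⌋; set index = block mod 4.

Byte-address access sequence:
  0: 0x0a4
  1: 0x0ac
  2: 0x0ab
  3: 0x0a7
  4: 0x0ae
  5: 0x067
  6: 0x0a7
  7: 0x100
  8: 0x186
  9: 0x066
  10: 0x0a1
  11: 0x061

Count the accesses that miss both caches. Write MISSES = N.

0: 0xa4 (blk 10, set 2) → MISS  vc=[]
1: 0xac (blk 10, set 2) → L1-HIT  vc=[]
2: 0xab (blk 10, set 2) → L1-HIT  vc=[]
3: 0xa7 (blk 10, set 2) → L1-HIT  vc=[]
4: 0xae (blk 10, set 2) → L1-HIT  vc=[]
5: 0x67 (blk 6, set 2) → MISS  vc=[10]
6: 0xa7 (blk 10, set 2) → VC-HIT  vc=[6]
7: 0x100 (blk 16, set 0) → MISS  vc=[6]
8: 0x186 (blk 24, set 0) → MISS  vc=[6, 16]
9: 0x66 (blk 6, set 2) → VC-HIT  vc=[10, 16]
10: 0xa1 (blk 10, set 2) → VC-HIT  vc=[6, 16]
11: 0x61 (blk 6, set 2) → VC-HIT  vc=[10, 16]

MISSES = 4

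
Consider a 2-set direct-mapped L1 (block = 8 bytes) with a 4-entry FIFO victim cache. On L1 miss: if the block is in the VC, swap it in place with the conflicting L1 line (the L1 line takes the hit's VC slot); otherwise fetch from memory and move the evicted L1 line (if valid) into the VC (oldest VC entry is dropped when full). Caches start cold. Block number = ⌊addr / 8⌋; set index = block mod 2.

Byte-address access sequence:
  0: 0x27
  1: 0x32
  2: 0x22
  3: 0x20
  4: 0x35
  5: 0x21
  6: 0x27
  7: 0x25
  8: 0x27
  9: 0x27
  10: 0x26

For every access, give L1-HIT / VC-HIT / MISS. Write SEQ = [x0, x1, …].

#0 0x27→b4/s0 MISS; vc=[]
#1 0x32→b6/s0 MISS; vc=[4]
#2 0x22→b4/s0 VC-HIT; vc=[6]
#3 0x20→b4/s0 L1-HIT; vc=[6]
#4 0x35→b6/s0 VC-HIT; vc=[4]
#5 0x21→b4/s0 VC-HIT; vc=[6]
#6 0x27→b4/s0 L1-HIT; vc=[6]
#7 0x25→b4/s0 L1-HIT; vc=[6]
#8 0x27→b4/s0 L1-HIT; vc=[6]
#9 0x27→b4/s0 L1-HIT; vc=[6]
#10 0x26→b4/s0 L1-HIT; vc=[6]

SEQ = [MISS, MISS, VC-HIT, L1-HIT, VC-HIT, VC-HIT, L1-HIT, L1-HIT, L1-HIT, L1-HIT, L1-HIT]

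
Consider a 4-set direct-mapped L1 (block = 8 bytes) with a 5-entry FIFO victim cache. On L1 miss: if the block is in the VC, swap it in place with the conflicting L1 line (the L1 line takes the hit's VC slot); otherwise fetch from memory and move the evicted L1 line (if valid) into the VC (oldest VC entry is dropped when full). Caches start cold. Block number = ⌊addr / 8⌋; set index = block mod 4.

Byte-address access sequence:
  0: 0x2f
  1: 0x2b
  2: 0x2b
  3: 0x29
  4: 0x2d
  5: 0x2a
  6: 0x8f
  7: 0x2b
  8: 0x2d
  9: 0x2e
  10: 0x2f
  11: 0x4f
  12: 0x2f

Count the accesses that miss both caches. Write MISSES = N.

  [0] addr=0x2f blk=5 s=1: MISS | VC []
  [1] addr=0x2b blk=5 s=1: L1-HIT | VC []
  [2] addr=0x2b blk=5 s=1: L1-HIT | VC []
  [3] addr=0x29 blk=5 s=1: L1-HIT | VC []
  [4] addr=0x2d blk=5 s=1: L1-HIT | VC []
  [5] addr=0x2a blk=5 s=1: L1-HIT | VC []
  [6] addr=0x8f blk=17 s=1: MISS | VC [5]
  [7] addr=0x2b blk=5 s=1: VC-HIT | VC [17]
  [8] addr=0x2d blk=5 s=1: L1-HIT | VC [17]
  [9] addr=0x2e blk=5 s=1: L1-HIT | VC [17]
  [10] addr=0x2f blk=5 s=1: L1-HIT | VC [17]
  [11] addr=0x4f blk=9 s=1: MISS | VC [17, 5]
  [12] addr=0x2f blk=5 s=1: VC-HIT | VC [17, 9]

MISSES = 3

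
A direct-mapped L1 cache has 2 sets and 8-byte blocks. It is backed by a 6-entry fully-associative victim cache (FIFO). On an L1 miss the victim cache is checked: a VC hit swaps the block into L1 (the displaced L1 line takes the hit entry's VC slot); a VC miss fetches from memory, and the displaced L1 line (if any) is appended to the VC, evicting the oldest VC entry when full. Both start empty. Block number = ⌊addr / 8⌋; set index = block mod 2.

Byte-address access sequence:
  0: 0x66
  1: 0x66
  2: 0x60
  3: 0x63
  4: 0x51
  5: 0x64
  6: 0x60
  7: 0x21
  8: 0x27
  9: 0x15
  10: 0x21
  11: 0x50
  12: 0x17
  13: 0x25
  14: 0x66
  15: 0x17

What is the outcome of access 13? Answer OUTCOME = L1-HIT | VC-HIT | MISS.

#0 0x66→b12/s0 MISS; vc=[]
#1 0x66→b12/s0 L1-HIT; vc=[]
#2 0x60→b12/s0 L1-HIT; vc=[]
#3 0x63→b12/s0 L1-HIT; vc=[]
#4 0x51→b10/s0 MISS; vc=[12]
#5 0x64→b12/s0 VC-HIT; vc=[10]
#6 0x60→b12/s0 L1-HIT; vc=[10]
#7 0x21→b4/s0 MISS; vc=[10,12]
#8 0x27→b4/s0 L1-HIT; vc=[10,12]
#9 0x15→b2/s0 MISS; vc=[10,12,4]
#10 0x21→b4/s0 VC-HIT; vc=[10,12,2]
#11 0x50→b10/s0 VC-HIT; vc=[4,12,2]
#12 0x17→b2/s0 VC-HIT; vc=[4,12,10]
#13 0x25→b4/s0 VC-HIT; vc=[2,12,10]
#14 0x66→b12/s0 VC-HIT; vc=[2,4,10]
#15 0x17→b2/s0 VC-HIT; vc=[12,4,10]

OUTCOME = VC-HIT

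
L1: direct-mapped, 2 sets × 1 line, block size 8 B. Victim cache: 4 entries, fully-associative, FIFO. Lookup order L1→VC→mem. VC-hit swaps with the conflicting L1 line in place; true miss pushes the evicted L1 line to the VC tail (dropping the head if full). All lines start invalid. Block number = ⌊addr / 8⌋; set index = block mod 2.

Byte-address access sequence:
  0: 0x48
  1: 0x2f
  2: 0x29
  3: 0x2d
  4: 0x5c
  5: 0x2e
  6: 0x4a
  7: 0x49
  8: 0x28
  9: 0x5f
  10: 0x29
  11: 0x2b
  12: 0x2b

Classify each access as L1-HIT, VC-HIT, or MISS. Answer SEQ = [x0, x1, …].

SEQ = [MISS, MISS, L1-HIT, L1-HIT, MISS, VC-HIT, VC-HIT, L1-HIT, VC-HIT, VC-HIT, VC-HIT, L1-HIT, L1-HIT]

#0 0x48→b9/s1 MISS; vc=[]
#1 0x2f→b5/s1 MISS; vc=[9]
#2 0x29→b5/s1 L1-HIT; vc=[9]
#3 0x2d→b5/s1 L1-HIT; vc=[9]
#4 0x5c→b11/s1 MISS; vc=[9,5]
#5 0x2e→b5/s1 VC-HIT; vc=[9,11]
#6 0x4a→b9/s1 VC-HIT; vc=[5,11]
#7 0x49→b9/s1 L1-HIT; vc=[5,11]
#8 0x28→b5/s1 VC-HIT; vc=[9,11]
#9 0x5f→b11/s1 VC-HIT; vc=[9,5]
#10 0x29→b5/s1 VC-HIT; vc=[9,11]
#11 0x2b→b5/s1 L1-HIT; vc=[9,11]
#12 0x2b→b5/s1 L1-HIT; vc=[9,11]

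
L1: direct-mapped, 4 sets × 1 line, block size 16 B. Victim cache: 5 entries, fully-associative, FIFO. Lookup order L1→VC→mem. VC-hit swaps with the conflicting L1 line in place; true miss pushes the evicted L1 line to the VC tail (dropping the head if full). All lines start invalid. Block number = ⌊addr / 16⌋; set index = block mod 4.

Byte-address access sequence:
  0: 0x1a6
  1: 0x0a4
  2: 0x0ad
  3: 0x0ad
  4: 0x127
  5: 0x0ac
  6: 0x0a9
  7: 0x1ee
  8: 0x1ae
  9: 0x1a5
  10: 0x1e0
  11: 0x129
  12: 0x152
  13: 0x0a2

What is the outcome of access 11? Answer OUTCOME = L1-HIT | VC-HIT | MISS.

0: 0x1a6 (blk 26, set 2) → MISS  vc=[]
1: 0xa4 (blk 10, set 2) → MISS  vc=[26]
2: 0xad (blk 10, set 2) → L1-HIT  vc=[26]
3: 0xad (blk 10, set 2) → L1-HIT  vc=[26]
4: 0x127 (blk 18, set 2) → MISS  vc=[26, 10]
5: 0xac (blk 10, set 2) → VC-HIT  vc=[26, 18]
6: 0xa9 (blk 10, set 2) → L1-HIT  vc=[26, 18]
7: 0x1ee (blk 30, set 2) → MISS  vc=[26, 18, 10]
8: 0x1ae (blk 26, set 2) → VC-HIT  vc=[30, 18, 10]
9: 0x1a5 (blk 26, set 2) → L1-HIT  vc=[30, 18, 10]
10: 0x1e0 (blk 30, set 2) → VC-HIT  vc=[26, 18, 10]
11: 0x129 (blk 18, set 2) → VC-HIT  vc=[26, 30, 10]
12: 0x152 (blk 21, set 1) → MISS  vc=[26, 30, 10]
13: 0xa2 (blk 10, set 2) → VC-HIT  vc=[26, 30, 18]

OUTCOME = VC-HIT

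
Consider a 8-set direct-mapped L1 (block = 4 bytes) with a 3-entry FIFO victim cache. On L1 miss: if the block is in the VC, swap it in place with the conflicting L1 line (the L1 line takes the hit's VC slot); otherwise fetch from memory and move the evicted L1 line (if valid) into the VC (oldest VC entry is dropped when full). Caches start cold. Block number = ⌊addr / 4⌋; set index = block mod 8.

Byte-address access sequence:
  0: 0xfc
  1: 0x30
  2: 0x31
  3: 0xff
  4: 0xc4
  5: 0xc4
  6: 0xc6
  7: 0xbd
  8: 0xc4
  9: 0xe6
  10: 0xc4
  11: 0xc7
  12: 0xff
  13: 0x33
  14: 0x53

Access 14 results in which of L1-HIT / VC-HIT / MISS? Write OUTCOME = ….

OUTCOME = MISS

  [0] addr=0xfc blk=63 s=7: MISS | VC []
  [1] addr=0x30 blk=12 s=4: MISS | VC []
  [2] addr=0x31 blk=12 s=4: L1-HIT | VC []
  [3] addr=0xff blk=63 s=7: L1-HIT | VC []
  [4] addr=0xc4 blk=49 s=1: MISS | VC []
  [5] addr=0xc4 blk=49 s=1: L1-HIT | VC []
  [6] addr=0xc6 blk=49 s=1: L1-HIT | VC []
  [7] addr=0xbd blk=47 s=7: MISS | VC [63]
  [8] addr=0xc4 blk=49 s=1: L1-HIT | VC [63]
  [9] addr=0xe6 blk=57 s=1: MISS | VC [63, 49]
  [10] addr=0xc4 blk=49 s=1: VC-HIT | VC [63, 57]
  [11] addr=0xc7 blk=49 s=1: L1-HIT | VC [63, 57]
  [12] addr=0xff blk=63 s=7: VC-HIT | VC [47, 57]
  [13] addr=0x33 blk=12 s=4: L1-HIT | VC [47, 57]
  [14] addr=0x53 blk=20 s=4: MISS | VC [47, 57, 12]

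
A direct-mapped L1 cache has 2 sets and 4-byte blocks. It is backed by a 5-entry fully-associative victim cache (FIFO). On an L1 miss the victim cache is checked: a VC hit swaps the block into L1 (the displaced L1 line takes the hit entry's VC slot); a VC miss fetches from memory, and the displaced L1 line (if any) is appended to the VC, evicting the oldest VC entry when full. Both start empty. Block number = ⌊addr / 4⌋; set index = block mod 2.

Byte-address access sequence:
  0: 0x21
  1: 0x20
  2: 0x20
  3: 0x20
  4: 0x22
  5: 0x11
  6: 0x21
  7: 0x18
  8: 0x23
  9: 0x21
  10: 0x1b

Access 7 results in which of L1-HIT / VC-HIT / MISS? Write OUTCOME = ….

#0 0x21→b8/s0 MISS; vc=[]
#1 0x20→b8/s0 L1-HIT; vc=[]
#2 0x20→b8/s0 L1-HIT; vc=[]
#3 0x20→b8/s0 L1-HIT; vc=[]
#4 0x22→b8/s0 L1-HIT; vc=[]
#5 0x11→b4/s0 MISS; vc=[8]
#6 0x21→b8/s0 VC-HIT; vc=[4]
#7 0x18→b6/s0 MISS; vc=[4,8]
#8 0x23→b8/s0 VC-HIT; vc=[4,6]
#9 0x21→b8/s0 L1-HIT; vc=[4,6]
#10 0x1b→b6/s0 VC-HIT; vc=[4,8]

OUTCOME = MISS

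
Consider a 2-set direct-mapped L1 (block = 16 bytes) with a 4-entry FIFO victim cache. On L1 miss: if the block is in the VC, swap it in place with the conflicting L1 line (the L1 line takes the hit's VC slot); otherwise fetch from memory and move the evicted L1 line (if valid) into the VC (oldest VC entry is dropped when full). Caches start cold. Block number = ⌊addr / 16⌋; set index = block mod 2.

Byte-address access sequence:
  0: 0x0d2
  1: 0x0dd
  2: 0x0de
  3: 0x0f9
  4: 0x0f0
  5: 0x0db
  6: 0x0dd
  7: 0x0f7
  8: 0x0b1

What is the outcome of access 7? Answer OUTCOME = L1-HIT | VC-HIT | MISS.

  [0] addr=0xd2 blk=13 s=1: MISS | VC []
  [1] addr=0xdd blk=13 s=1: L1-HIT | VC []
  [2] addr=0xde blk=13 s=1: L1-HIT | VC []
  [3] addr=0xf9 blk=15 s=1: MISS | VC [13]
  [4] addr=0xf0 blk=15 s=1: L1-HIT | VC [13]
  [5] addr=0xdb blk=13 s=1: VC-HIT | VC [15]
  [6] addr=0xdd blk=13 s=1: L1-HIT | VC [15]
  [7] addr=0xf7 blk=15 s=1: VC-HIT | VC [13]
  [8] addr=0xb1 blk=11 s=1: MISS | VC [13, 15]

OUTCOME = VC-HIT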